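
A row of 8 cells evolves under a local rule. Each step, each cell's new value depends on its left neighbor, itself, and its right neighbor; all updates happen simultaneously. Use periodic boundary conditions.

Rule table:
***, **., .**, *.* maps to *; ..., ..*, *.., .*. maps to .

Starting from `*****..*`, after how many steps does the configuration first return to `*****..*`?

1

*****..*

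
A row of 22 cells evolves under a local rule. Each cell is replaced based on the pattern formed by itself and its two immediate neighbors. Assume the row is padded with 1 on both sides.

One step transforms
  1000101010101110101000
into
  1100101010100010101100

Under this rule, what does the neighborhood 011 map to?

0

At position 12 the neighborhood is 011; the next row has 0 there.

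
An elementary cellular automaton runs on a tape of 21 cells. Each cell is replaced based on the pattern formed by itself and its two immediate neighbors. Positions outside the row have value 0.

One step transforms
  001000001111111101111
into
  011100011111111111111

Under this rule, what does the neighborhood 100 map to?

At position 3 the neighborhood is 100; the next row has 1 there.

1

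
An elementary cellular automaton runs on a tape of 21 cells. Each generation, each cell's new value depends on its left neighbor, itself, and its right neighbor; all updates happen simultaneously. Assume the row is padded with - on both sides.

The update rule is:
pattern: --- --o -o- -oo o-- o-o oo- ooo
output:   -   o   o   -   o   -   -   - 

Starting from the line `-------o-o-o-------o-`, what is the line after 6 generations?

-o---o-----------o---

------oo-o-oo-----ooo
-----o---o---o---o---
----ooo-ooo-ooo-ooo--
---o---------------o-
--ooo-------------ooo
-o---o-----------o---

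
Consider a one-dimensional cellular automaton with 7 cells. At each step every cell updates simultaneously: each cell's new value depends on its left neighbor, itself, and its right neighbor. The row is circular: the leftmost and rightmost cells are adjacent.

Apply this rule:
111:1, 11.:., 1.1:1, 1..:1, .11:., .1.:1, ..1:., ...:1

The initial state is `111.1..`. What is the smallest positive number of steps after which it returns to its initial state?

28

.1.111.
.11.1.1
1..1111
.1..111
111..1.
.1.1.11
11111..
.111.1.
..1.111
1.11.1.
11..111
1.1..11
.111..1
1.1.1.1
.11111.
..111.1
1..1.11
.1.11.1
111..11
11.1..1
1.111..
11.1.1.
..11111
1..111.
11..1.1
1.1.11.
1111..1
111.1..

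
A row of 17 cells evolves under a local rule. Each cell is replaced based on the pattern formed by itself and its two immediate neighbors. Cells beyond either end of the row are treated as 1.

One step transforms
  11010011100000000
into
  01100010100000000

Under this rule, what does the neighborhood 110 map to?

1

At position 1 the neighborhood is 110; the next row has 1 there.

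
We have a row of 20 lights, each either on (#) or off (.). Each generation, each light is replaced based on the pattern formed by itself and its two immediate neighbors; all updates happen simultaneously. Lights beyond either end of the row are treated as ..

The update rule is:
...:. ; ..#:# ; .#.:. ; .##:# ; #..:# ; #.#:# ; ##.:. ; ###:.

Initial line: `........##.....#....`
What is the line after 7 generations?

.##.#.#.#.#.#.#.#.#.

.......##.#...#.#...
......##.#.#.#.#.#..
.....##.#.#.#.#.#.#.
....##.#.#.#.#.#.#.#
...##.#.#.#.#.#.#.#.
..##.#.#.#.#.#.#.#.#
.##.#.#.#.#.#.#.#.#.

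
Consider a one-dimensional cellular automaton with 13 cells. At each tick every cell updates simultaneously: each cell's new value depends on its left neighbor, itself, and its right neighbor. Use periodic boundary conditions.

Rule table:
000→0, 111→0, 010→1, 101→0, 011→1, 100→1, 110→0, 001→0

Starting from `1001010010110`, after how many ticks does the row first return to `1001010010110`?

1101011010100
1001010010110

2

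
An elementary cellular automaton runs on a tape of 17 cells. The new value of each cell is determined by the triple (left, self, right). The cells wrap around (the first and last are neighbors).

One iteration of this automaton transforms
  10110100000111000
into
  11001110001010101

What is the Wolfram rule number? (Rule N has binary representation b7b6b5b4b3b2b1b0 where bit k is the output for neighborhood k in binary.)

position 12: 111 → 1  (bit 7 = 1)
position 3: 110 → 0  (bit 6 = 0)
position 1: 101 → 1  (bit 5 = 1)
position 6: 100 → 1  (bit 4 = 1)
position 2: 011 → 0  (bit 3 = 0)
position 0: 010 → 1  (bit 2 = 1)
position 10: 001 → 1  (bit 1 = 1)
position 7: 000 → 0  (bit 0 = 0)
bits b7..b0 = 10110110 = 182

182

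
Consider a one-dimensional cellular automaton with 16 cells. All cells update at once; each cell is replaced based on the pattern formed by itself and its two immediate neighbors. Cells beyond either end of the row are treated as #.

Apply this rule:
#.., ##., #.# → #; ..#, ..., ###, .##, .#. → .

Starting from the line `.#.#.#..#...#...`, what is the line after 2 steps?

#.#.#.#..#...#..
##.#.#.#..#...#.

##.#.#.#..#...#.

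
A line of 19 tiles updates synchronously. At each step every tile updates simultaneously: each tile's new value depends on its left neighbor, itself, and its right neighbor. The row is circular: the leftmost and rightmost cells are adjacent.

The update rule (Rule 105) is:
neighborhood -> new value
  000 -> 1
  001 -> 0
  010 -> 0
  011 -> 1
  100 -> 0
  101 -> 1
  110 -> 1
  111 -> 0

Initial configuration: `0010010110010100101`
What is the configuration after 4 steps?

0010111010000111101

0000001110001000010
1111101010100011000
1000110101001011010
0010111010000111101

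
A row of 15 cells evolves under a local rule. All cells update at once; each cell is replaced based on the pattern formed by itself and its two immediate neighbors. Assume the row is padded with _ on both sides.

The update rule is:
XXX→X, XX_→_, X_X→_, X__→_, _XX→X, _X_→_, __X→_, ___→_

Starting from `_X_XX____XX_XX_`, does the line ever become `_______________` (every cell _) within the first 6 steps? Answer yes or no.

step 1: ___X_____X__X__
step 2: _______________
all cells are _ at step 2

yes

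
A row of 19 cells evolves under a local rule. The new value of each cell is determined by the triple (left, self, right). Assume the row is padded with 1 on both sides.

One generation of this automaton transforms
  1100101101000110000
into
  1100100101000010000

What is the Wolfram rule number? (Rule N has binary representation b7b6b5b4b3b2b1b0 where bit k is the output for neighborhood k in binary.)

196

position 0: 111 → 1  (bit 7 = 1)
position 1: 110 → 1  (bit 6 = 1)
position 5: 101 → 0  (bit 5 = 0)
position 2: 100 → 0  (bit 4 = 0)
position 6: 011 → 0  (bit 3 = 0)
position 4: 010 → 1  (bit 2 = 1)
position 3: 001 → 0  (bit 1 = 0)
position 11: 000 → 0  (bit 0 = 0)
bits b7..b0 = 11000100 = 196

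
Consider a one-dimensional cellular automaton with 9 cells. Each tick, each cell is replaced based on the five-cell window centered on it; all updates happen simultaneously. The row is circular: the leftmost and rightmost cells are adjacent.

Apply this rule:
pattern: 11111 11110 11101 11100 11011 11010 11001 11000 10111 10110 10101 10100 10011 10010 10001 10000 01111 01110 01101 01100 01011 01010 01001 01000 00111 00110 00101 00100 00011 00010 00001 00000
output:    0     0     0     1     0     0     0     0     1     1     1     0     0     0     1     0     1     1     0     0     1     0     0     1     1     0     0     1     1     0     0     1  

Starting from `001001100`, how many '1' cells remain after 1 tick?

tick 1: 001000000
count of 1: 1

1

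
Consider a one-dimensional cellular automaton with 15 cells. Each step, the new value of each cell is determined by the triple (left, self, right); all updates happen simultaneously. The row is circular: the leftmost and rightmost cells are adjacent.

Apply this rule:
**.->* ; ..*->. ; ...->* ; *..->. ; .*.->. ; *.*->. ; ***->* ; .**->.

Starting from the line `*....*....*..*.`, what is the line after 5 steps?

*..*******...**

..**...**......
*..*.*..*.*****
*..........****
*.********..***
*..*******...**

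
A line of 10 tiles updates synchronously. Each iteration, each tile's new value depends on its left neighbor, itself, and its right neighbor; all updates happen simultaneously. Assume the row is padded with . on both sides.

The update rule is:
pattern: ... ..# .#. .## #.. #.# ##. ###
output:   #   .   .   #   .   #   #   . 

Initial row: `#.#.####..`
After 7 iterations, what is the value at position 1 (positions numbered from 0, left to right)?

.#.##..#.#
..###...#.
#.#.#.#...
.#.#.#..##
..#.#...##
#..#..#.##
.......###
position 1 holds .

.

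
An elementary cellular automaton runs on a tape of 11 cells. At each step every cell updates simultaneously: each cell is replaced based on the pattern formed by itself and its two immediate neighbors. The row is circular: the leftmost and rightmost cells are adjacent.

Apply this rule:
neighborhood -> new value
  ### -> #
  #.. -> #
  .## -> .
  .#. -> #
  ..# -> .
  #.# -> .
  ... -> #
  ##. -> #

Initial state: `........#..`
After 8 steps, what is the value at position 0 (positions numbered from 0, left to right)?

#

#######.###
#######..##
########..#
#########..
.#########.
..#########
#..########
##..#######
position 0 holds #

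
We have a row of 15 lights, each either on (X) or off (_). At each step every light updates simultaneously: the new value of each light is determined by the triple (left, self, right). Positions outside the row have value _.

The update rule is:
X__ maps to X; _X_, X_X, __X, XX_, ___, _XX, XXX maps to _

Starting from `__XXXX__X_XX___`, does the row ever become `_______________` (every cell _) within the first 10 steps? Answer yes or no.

yes

______X_____X__
_______X_____X_
________X_____X
_________X_____
__________X____
___________X___
____________X__
_____________X_
______________X
_______________
all cells are _ at step 10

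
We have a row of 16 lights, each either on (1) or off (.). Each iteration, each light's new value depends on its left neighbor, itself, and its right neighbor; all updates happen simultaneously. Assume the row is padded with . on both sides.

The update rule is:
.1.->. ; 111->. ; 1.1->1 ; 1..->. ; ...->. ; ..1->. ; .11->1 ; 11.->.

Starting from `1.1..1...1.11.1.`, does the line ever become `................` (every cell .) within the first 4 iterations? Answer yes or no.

yes

iteration 1: .1........11.1..
iteration 2: ..........1.1...
iteration 3: ...........1....
iteration 4: ................
all cells are . at iteration 4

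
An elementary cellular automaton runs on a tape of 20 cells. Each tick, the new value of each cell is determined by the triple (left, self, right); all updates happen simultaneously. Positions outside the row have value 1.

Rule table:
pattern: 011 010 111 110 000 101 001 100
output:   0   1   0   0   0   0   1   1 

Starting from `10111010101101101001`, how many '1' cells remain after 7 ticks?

7

00000010100000001110
10000110110000010000
01001000001000111001
01111100011101000110
00000010100001101000
10000110110010001101
01001000001111010000
count of 1: 7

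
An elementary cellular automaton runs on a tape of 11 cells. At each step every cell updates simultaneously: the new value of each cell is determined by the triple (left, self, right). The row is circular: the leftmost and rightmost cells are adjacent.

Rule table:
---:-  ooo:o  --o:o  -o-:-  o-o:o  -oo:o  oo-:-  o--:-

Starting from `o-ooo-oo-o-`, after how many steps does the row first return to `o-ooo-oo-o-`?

step 1: -ooo-oo-o-o
step 2: ooo-oo-o-o-
step 3: oo-oo-o-o-o
step 4: o-oo-o-o-oo
step 5: -oo-o-o-ooo
step 6: oo-o-o-ooo-
step 7: o-o-o-ooo-o
step 8: -o-o-ooo-oo
step 9: o-o-ooo-oo-
step 10: -o-ooo-oo-o
step 11: o-ooo-oo-o-

11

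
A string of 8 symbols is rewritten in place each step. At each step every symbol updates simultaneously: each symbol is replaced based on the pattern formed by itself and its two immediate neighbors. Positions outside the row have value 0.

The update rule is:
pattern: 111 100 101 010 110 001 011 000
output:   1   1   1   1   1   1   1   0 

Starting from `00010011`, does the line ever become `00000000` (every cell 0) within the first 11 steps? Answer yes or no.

no

00111111
01111111
11111111
11111111  (fixed point — unchanged through step 11)
step 11 is 11111111, still not uniform 0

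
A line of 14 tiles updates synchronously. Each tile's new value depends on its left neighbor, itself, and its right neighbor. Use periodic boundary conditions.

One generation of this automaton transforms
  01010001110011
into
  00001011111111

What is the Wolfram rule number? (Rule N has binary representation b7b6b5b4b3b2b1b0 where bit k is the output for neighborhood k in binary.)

218

position 8: 111 → 1  (bit 7 = 1)
position 9: 110 → 1  (bit 6 = 1)
position 0: 101 → 0  (bit 5 = 0)
position 4: 100 → 1  (bit 4 = 1)
position 7: 011 → 1  (bit 3 = 1)
position 1: 010 → 0  (bit 2 = 0)
position 6: 001 → 1  (bit 1 = 1)
position 5: 000 → 0  (bit 0 = 0)
bits b7..b0 = 11011010 = 218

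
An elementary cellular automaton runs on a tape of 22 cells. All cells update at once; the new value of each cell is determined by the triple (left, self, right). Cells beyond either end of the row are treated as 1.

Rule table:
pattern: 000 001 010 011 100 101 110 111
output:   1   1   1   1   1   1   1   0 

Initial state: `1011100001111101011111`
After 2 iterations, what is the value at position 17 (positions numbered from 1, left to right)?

0

1110111111000111110000
0011100001111100011111
position 17 holds 0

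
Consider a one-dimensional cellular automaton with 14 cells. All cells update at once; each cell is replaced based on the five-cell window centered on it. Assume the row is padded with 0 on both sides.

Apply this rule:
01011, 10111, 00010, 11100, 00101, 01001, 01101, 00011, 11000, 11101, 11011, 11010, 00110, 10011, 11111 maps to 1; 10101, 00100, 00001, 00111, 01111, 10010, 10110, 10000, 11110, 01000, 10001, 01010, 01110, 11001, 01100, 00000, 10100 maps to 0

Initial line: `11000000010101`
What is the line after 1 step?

10100000110000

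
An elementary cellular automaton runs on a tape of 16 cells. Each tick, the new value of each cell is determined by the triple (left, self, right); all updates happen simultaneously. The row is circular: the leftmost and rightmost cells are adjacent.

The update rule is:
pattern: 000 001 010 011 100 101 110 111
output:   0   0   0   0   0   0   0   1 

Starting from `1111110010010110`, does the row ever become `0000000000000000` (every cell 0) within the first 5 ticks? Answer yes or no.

0111100000000000
0011000000000000
0000000000000000
all cells are 0 at tick 3

yes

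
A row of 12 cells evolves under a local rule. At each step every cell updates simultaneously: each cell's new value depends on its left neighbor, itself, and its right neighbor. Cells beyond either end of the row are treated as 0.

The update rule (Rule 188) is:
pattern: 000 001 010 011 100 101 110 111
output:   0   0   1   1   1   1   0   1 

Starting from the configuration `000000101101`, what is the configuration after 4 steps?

000000111011

000000111011
000000110110
000000101101  (repeats step 0; period 3)
step 4: 000000111011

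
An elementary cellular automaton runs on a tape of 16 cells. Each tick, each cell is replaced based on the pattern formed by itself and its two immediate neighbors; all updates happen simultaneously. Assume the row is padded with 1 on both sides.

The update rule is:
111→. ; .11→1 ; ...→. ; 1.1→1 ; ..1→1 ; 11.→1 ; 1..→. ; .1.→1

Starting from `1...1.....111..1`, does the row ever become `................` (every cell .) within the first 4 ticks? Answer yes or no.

1..11....11.1.11
1.111...1111111.
111.1..11.....11
..111.111....11.
tick 4 is ..111.111....11., still not uniform .

no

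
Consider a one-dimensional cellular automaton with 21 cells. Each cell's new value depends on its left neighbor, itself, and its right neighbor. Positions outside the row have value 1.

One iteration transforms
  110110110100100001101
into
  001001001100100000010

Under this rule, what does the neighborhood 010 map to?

1

At position 9 the neighborhood is 010; the next row has 1 there.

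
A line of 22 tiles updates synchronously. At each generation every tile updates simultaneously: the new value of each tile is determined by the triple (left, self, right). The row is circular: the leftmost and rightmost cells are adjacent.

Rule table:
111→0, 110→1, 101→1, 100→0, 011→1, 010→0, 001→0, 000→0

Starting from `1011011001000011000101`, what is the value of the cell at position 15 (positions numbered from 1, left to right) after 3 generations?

1

1111111000000011000011
0000001000000011000010
0000000000000011000000
position 15 holds 1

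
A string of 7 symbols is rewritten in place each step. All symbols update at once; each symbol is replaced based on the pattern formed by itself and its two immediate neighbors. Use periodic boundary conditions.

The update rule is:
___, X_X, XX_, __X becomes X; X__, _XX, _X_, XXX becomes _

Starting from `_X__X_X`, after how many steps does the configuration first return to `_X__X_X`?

7

X__X_X_
__X_X_X
_X_X_X_
X_X_X__
_X_X__X
X_X__X_
_X__X_X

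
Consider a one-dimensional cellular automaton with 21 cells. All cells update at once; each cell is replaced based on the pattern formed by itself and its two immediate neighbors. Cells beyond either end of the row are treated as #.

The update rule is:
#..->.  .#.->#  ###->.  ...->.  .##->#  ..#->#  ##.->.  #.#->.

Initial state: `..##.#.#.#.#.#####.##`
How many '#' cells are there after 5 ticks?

.##..#.#.#.#.#.....#.
.#..##.#.#.#.#....##.
.#.##..#.#.#.#...##..
.#.#..##.#.#.#..##..#
.#.#.##..#.#.#.##..##
count of #: 11

11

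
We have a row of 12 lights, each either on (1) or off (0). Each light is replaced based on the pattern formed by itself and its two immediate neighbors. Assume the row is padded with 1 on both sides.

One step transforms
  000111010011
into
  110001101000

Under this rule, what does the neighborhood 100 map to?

1

At position 0 the neighborhood is 100; the next row has 1 there.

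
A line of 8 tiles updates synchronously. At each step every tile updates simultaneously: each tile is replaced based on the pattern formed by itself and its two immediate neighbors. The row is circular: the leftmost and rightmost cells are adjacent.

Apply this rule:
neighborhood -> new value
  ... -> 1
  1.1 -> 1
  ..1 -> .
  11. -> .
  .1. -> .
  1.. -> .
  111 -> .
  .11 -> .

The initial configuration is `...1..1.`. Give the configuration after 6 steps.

11......
...1111.
11......  (repeats step 1; period 2)
step 6: ...1111.

...1111.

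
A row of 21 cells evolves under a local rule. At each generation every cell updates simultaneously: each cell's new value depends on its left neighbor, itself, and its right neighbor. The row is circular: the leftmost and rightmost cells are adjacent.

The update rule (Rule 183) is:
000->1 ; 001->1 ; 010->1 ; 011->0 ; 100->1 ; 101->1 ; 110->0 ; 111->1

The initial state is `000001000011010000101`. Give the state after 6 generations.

111110111011011101111

111111111100111111111
111111111011011111111
111111110100101111111
111111101111110111111
111111010111101011111
111110111011011101111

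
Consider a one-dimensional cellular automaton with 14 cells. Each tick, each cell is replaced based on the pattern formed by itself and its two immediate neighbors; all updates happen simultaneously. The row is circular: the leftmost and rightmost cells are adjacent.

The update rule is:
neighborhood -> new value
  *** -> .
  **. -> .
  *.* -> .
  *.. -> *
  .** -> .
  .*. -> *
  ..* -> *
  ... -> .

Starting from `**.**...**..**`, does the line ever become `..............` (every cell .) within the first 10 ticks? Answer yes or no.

no

.....*.*..**..
....**.***..*.
...*......****
*.***....*....
*....*..***..*
.*..****...**.
****....*.*..*
....*..**.***.
...****......*
*.*....*....**
tick 10 is *.*....*....**, still not uniform .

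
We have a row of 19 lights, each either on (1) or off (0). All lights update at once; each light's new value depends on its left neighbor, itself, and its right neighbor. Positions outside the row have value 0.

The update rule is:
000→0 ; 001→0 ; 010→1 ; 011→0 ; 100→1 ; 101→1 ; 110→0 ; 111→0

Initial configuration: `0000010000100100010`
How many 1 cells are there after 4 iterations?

3

0000011000110110011
0000000100001001000
0000000110001101100
0000000001000010010
count of 1: 3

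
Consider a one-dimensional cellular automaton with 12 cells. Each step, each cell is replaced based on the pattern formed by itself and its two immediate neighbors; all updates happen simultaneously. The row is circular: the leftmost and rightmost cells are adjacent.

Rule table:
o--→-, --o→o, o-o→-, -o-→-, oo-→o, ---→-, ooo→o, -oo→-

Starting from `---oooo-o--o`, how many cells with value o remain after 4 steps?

2

step 1: --o-ooo---o-
step 2: -o---oo--o--
step 3: o---o-o-o---
step 4: ---o-------o
count of o: 2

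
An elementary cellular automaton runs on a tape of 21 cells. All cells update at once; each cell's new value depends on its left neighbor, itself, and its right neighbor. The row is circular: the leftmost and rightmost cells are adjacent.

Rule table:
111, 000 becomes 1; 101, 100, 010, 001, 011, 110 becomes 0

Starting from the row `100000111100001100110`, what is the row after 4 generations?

011100111111000011110

001110011001100000000
100100000000001111111
000001111111100111111
011100111111000011110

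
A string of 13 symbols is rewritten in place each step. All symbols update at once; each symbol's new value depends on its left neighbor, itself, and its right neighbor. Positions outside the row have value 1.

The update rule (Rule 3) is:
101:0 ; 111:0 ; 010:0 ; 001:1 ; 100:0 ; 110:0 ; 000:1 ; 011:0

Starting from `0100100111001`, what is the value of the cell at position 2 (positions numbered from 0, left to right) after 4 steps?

step 1: 0001001000010
step 2: 0110010011100
step 3: 0000100100001
step 4: 0111001001110
position 2 holds 1

1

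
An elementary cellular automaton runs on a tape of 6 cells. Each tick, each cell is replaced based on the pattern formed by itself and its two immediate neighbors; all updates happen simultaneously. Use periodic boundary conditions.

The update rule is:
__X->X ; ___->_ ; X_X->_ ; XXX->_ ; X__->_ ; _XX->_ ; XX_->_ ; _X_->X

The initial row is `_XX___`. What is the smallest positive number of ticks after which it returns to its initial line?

X_____
X____X
____X_
___XX_
__X___
_XX___

6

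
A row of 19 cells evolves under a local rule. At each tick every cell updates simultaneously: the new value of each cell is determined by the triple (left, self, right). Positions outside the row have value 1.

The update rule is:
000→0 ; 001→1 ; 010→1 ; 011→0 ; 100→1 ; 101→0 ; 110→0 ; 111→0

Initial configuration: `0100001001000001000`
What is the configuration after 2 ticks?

tick 1: 0110011111100011101
tick 2: 0001100000010100000

0001100000010100000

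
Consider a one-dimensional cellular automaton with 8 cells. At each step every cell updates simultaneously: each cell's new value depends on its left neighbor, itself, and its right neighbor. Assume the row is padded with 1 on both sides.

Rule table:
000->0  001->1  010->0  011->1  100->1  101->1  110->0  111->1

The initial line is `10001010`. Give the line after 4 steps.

01010101
10101011
01010111
10101111

10101111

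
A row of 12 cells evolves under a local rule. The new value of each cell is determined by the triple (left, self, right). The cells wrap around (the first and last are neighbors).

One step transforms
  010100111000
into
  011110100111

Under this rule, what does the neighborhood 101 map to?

1

At position 2 the neighborhood is 101; the next row has 1 there.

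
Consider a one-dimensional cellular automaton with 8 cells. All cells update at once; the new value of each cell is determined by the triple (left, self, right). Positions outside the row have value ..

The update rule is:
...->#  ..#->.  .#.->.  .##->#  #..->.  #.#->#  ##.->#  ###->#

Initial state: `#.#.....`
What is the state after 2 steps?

.#..####
....####

....####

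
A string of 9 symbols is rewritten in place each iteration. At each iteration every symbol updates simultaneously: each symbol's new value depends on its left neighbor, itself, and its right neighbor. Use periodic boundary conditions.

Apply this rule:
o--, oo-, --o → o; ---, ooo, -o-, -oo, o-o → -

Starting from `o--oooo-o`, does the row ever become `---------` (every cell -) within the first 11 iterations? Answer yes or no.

iteration 1: ooo---o--
iteration 2: --oo-o-oo
iteration 3: oo-o----o
iteration 4: -o--o--o-
iteration 5: o-oo-oo-o
iteration 6: o--o--o--
iteration 7: -oo-oo-oo
iteration 8: --o--o--o
iteration 9: oo-oo-oo-
iteration 10: -o--o--o-  (repeats iteration 4; period 6)
iteration 11: o-oo-oo-o
iteration 11 is o-oo-oo-o, still not uniform -

no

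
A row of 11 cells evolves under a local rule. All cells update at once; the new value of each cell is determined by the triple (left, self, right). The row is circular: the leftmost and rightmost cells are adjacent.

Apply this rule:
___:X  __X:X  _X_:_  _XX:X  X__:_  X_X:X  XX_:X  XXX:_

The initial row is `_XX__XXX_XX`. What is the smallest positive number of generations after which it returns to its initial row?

11

generation 1: XXX_XX_XXXX
generation 2: __XXXXXX___
generation 3: XXX____X_XX
generation 4: __X_XXX_XX_
generation 5: XX_XX_XXXX_
generation 6: XXXXXXX__XX
generation 7: ______X_XX_
generation 8: XXXXXX_XXX_
generation 9: X____XXX_XX
generation 10: X_XXXX_XXX_
generation 11: _XX__XXX_XX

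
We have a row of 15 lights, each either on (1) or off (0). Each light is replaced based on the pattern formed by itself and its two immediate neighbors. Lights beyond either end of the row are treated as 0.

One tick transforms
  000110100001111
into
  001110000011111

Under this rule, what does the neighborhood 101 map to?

0

At position 5 the neighborhood is 101; the next row has 0 there.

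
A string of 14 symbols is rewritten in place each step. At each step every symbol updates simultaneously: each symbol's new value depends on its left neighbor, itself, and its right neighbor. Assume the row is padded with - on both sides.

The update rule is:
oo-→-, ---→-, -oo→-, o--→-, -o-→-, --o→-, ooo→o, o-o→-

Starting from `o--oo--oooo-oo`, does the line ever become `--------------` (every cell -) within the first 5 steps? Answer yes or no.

yes

step 1: --------oo----
step 2: --------------
all cells are - at step 2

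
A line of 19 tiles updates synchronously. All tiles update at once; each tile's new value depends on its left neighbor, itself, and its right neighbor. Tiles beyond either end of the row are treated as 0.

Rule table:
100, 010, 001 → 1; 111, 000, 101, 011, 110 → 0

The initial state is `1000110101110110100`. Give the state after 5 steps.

1000100100011110000

1101000100000000110
0001101110000001001
0010000001000011111
0111000011100100000
1000100100011110000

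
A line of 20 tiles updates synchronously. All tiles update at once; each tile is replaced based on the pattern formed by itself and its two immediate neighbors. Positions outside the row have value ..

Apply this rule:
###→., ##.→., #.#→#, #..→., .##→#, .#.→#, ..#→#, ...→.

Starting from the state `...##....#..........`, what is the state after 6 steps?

#..##...............

..##....##..........
.##....##...........
##....##............
#....##.............
#...##..............
#..##...............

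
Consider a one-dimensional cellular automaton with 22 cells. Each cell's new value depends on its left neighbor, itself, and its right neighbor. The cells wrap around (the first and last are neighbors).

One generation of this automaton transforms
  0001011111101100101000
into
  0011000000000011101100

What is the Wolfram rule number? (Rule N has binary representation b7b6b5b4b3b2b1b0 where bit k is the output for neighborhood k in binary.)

22

position 6: 111 → 0  (bit 7 = 0)
position 10: 110 → 0  (bit 6 = 0)
position 4: 101 → 0  (bit 5 = 0)
position 14: 100 → 1  (bit 4 = 1)
position 5: 011 → 0  (bit 3 = 0)
position 3: 010 → 1  (bit 2 = 1)
position 2: 001 → 1  (bit 1 = 1)
position 0: 000 → 0  (bit 0 = 0)
bits b7..b0 = 00010110 = 22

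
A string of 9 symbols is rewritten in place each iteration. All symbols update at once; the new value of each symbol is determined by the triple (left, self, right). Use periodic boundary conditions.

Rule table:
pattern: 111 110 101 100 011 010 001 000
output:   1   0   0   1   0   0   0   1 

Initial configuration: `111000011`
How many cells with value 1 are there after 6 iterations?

2

110111001
100010100
011000010
000111001
110010100
001000010
count of 1: 2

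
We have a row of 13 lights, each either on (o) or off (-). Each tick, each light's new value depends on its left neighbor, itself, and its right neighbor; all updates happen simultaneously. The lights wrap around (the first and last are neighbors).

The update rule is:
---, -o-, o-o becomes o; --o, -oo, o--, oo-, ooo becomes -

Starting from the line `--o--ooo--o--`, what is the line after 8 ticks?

o-o-------o-o
-oo-ooooo-oo-
---o-----o---
oo-o-ooo-o-oo
--ooo---ooo--
o-----o-----o
--ooo-o-ooo--
o----ooo----o

o----ooo----o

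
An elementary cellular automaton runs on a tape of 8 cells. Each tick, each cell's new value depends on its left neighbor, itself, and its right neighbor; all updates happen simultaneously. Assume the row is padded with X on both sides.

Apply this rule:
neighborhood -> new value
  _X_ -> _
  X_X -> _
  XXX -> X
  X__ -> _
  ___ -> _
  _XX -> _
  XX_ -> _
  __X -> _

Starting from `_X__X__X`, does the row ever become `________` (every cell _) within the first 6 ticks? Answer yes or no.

yes

________
all cells are _ at tick 1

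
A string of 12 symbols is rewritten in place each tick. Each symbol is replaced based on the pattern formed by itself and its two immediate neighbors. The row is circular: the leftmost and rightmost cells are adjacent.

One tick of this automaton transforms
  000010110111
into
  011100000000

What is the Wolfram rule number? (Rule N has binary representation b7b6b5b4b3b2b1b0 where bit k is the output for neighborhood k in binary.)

position 10: 111 → 0  (bit 7 = 0)
position 7: 110 → 0  (bit 6 = 0)
position 5: 101 → 0  (bit 5 = 0)
position 0: 100 → 0  (bit 4 = 0)
position 6: 011 → 0  (bit 3 = 0)
position 4: 010 → 0  (bit 2 = 0)
position 3: 001 → 1  (bit 1 = 1)
position 1: 000 → 1  (bit 0 = 1)
bits b7..b0 = 00000011 = 3

3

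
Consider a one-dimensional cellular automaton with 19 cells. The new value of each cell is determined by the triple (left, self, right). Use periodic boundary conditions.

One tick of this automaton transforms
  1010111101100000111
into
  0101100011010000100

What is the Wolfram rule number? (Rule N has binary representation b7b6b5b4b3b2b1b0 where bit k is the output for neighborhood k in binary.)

position 5: 111 → 0  (bit 7 = 0)
position 0: 110 → 0  (bit 6 = 0)
position 1: 101 → 1  (bit 5 = 1)
position 11: 100 → 1  (bit 4 = 1)
position 4: 011 → 1  (bit 3 = 1)
position 2: 010 → 0  (bit 2 = 0)
position 15: 001 → 0  (bit 1 = 0)
position 12: 000 → 0  (bit 0 = 0)
bits b7..b0 = 00111000 = 56

56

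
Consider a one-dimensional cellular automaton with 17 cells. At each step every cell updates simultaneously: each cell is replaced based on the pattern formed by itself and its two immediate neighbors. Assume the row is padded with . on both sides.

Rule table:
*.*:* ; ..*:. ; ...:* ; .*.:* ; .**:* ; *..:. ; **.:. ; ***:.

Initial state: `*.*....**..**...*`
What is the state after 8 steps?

***.**.*...*..*.*
*..**.**.*.*..***
*..*.**.****..*..
*..***.**.....*.*
*..*..**..***.***
*..*..*...*..**..
*..*..*.*.*..*..*
*..*..*****..*..*

*..*..*****..*..*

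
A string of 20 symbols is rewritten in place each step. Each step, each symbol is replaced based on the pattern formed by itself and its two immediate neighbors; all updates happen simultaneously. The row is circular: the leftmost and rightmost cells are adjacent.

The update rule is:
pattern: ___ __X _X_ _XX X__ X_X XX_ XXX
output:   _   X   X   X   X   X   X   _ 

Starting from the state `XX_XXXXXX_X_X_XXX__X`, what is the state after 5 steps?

_XX_____XXXXX___XXXX

_XXX____XXXXXXX_XXXX
XX_XX__XX_____XXX__X
_XXXXXXXXX___XX_XXXX
XX_______XX_XXXXX__X
_XX_____XXXXX___XXXX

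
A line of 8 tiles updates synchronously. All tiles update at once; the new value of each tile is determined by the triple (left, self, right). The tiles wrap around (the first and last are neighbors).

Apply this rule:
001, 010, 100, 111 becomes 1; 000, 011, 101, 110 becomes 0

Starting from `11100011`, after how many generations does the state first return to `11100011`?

4

generation 1: 11010101
generation 2: 10010100
generation 3: 11110111
generation 4: 11100011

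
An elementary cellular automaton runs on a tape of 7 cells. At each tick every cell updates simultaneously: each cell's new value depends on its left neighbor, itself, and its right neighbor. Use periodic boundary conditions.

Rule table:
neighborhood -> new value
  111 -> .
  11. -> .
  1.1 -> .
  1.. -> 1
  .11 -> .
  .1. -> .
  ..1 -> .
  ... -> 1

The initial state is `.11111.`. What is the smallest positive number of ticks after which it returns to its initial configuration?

14

tick 1: ......1
tick 2: 11111..
tick 3: .....1.
tick 4: 1111..1
tick 5: ....1..
tick 6: 111..11
tick 7: ...1...
tick 8: 11..111
tick 9: ..1....
tick 10: 1..1111
tick 11: .1.....
tick 12: ..11111
tick 13: 1......
tick 14: .11111.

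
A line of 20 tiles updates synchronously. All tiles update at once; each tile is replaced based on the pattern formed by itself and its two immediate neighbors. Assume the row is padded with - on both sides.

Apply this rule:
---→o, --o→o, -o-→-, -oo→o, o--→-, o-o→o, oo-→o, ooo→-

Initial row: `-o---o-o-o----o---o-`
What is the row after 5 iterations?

-o-oo-oooo-oo-----o-

iteration 1: o--oo-o-o--ooo--oo--
iteration 2: --oooo-o--oo-o-ooo-o
iteration 3: ooo--oo--oooo-oo-oo-
iteration 4: o-o-ooo-oo--ooooooo-
iteration 5: -o-oo-oooo-oo-----o-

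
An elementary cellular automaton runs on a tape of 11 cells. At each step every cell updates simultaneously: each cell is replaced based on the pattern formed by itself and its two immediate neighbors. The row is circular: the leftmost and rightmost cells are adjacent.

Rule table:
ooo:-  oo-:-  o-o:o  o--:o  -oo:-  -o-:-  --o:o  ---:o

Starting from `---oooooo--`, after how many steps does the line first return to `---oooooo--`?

ooo------oo
---oooooo--

2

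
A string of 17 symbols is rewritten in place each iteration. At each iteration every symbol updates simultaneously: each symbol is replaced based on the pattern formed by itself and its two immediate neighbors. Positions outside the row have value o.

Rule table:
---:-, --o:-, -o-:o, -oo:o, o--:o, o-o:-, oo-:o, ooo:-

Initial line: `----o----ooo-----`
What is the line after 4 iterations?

-oo-o-oo-o-o-ooo-

iteration 1: o---oo---o-oo----
iteration 2: oo--ooo--o-ooo---
iteration 3: -oo-o-oo-o-o-oo--
iteration 4: -oo-o-oo-o-o-ooo-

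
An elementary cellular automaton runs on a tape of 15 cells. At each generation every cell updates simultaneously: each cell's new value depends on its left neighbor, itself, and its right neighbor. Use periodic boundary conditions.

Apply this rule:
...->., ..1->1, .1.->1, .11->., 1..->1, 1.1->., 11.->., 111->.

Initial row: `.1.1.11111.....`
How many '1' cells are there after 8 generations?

5

generation 1: 11.1......1....
generation 2: ...11....111..1
generation 3: 1.1..1..1...111
generation 4: ..11111111.1...
generation 5: .1.........11..
generation 6: 111.......1..1.
generation 7: ...1.....11111.
generation 8: ..111...1.....1
count of 1: 5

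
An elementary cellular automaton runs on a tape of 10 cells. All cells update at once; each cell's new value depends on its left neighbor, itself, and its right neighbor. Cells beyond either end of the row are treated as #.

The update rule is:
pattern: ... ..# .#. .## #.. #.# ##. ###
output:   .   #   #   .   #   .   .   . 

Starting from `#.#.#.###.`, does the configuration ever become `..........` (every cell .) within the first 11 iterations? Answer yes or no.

yes

..#.#.....
###.##...#
......#.#.
#....##.#.
.#..#...#.
.#####.##.
..........
all cells are . at iteration 7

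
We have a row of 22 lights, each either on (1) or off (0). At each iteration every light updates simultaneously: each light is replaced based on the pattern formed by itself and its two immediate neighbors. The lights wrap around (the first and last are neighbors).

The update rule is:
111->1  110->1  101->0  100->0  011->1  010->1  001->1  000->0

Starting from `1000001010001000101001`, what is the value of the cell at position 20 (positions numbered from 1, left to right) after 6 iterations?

1000011010011001101011
1000111010111011101011
1001111010111011101011
1011111010111011101011
1011111010111011101011  (fixed point — unchanged through iteration 6)
position 20 holds 0

0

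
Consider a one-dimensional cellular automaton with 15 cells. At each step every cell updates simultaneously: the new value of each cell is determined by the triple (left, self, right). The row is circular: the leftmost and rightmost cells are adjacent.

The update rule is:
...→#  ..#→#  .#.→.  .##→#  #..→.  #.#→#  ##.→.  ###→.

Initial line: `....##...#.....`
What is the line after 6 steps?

#.........##..#

#####..##..####
......##..##...
#######..##..##
........##..##.
#########..##..
#.........##..#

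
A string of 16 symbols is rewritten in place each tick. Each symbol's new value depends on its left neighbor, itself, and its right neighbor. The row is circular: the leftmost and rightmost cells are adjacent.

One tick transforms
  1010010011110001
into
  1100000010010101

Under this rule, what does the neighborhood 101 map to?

1

At position 1 the neighborhood is 101; the next row has 1 there.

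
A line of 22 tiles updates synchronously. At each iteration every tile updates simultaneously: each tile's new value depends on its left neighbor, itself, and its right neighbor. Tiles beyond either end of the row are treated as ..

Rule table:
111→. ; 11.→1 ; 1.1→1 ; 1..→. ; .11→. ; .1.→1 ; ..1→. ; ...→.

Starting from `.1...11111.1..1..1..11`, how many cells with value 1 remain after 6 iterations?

.1.......111..1..1...1
.1.........1..1..1...1
.1.........1..1..1...1  (fixed point — unchanged through iteration 6)
count of 1: 5

5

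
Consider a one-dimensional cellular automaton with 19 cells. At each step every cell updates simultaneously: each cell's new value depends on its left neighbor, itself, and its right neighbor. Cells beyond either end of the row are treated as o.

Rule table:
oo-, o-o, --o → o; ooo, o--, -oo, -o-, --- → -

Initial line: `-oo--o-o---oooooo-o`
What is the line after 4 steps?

step 1: o-o-o-o---o-----oo-
step 2: oo-o-o---o-----o-oo
step 3: -oo-o---o-----o-o--
step 4: o-oo---o-----o-o--o

o-oo---o-----o-o--o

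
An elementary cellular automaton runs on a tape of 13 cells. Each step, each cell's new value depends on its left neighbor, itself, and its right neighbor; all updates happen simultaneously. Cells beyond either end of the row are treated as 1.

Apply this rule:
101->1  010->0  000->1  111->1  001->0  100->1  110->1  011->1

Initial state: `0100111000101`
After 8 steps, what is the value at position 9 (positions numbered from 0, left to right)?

1010111110011
1101111111011
1111111111111
1111111111111  (fixed point — unchanged through step 8)
position 9 holds 1

1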